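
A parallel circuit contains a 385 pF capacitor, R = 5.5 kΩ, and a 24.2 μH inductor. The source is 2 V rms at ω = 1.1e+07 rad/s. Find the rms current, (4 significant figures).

X_L = ωL = 266.2 Ω
X_C = 1/(ωC) = 236.1 Ω
Parallel: admittances add. Y = 1/R + 1/(jωL) + jωC
Y = (0.0001818 + j0.0004784) S
|Y| = 0.0005118 S → |Z| = 1/|Y| = 1954 Ω, ∠Z = −∠Y = -69.19°
I = V/|Z| = 2/1954 = 1.024 mA

1.024 mA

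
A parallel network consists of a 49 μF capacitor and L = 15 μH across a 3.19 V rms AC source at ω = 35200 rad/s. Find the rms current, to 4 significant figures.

539.6 mA

X_L = ωL = 0.5280 Ω
X_C = 1/(ωC) = 0.5798 Ω
Parallel: admittances add. Y = 1/(jωL) + jωC
Y = (0 − j0.1691) S
|Y| = 0.1691 S → |Z| = 1/|Y| = 5.912 Ω, ∠Z = −∠Y = 90.00°
I = V/|Z| = 3.19/5.912 = 539.6 mA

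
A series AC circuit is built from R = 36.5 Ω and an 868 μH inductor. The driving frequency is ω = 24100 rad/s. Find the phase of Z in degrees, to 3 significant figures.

X_L = ωL = 20.9 Ω
Z = 36.5 + j20.9 Ω
|Z| = √(36.5² + 20.9²) = 42.1 Ω
∠Z = arctan(20.9/36.5) = 29.8°

29.8°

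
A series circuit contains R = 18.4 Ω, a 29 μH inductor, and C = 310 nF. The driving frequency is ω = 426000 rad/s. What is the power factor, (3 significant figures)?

0.968

X_L = ωL = 12.4 Ω
X_C = 1/(ωC) = 7.57 Ω
Net reactance X = X_L − X_C = 4.78 Ω
Z = 18.4 + j4.78 Ω
|Z| = √(18.4² + 4.78²) = 19.0 Ω
∠Z = arctan(4.78/18.4) = 14.6°
cos φ = cos(14.6°) = 0.968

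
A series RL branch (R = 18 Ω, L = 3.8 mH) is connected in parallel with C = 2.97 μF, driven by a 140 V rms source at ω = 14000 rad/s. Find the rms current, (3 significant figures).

3.55 A

X_L = ωL = 53.2 Ω
X_C = 1/(ωC) = 24.1 Ω
Branch 1 (R+jX_L): Z₁ = 18.0 + j53.2 Ω, |Z₁| = 56.2 Ω
Branch 2 (−jX_C): Z₂ = −j24.1 Ω
Parallel: Z = Z₁Z₂/(Z₁+Z₂), |Z| = 39.4 Ω, ∠Z = -77.0°
I = V/|Z| = 140/39.4 = 3.55 A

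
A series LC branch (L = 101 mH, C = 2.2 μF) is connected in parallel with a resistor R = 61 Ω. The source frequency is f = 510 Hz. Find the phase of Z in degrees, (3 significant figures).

18.5°

ω = 2πf = 3204 rad/s
X_L = ωL = 324 Ω
X_C = 1/(ωC) = 142 Ω
Branch 1: Z₁ = R = 61.0 Ω
Branch 2 (series LC): Z₂ = j(X_L − X_C) = j182 Ω
Parallel: Z = Z₁Z₂/(Z₁+Z₂), |Z| = 57.8 Ω, ∠Z = 18.5°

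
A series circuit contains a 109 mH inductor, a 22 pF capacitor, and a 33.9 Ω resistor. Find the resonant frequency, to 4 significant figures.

ω₀ = 1/√(LC) = 1/√(0.109 × 2.2e-11) = 645800 rad/s
f₀ = ω₀/(2π) = 102.8 kHz

102.8 kHz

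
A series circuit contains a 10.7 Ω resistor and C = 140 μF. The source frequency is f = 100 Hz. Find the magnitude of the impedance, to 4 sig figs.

ω = 2πf = 628.3 rad/s
X_C = 1/(ωC) = 11.37 Ω
Z = 10.70 − j11.37 Ω
|Z| = √(10.70² + 11.37²) = 15.61 Ω

15.61 Ω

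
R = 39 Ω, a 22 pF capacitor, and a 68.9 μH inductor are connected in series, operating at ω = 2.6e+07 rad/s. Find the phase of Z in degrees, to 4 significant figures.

X_L = ωL = 1791 Ω
X_C = 1/(ωC) = 1748 Ω
Net reactance X = X_L − X_C = 43.15 Ω
Z = 39.00 + j43.15 Ω
|Z| = √(39.00² + 43.15²) = 58.16 Ω
∠Z = arctan(43.15/39.00) = 47.89°

47.89°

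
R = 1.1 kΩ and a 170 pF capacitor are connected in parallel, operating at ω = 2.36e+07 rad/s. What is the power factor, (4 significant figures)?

0.2210

X_C = 1/(ωC) = 249.3 Ω
Parallel: admittances add. Y = 1/R + jωC
Y = (0.0009091 + j0.004012) S
|Y| = 0.004114 S → |Z| = 1/|Y| = 243.1 Ω, ∠Z = −∠Y = -77.23°
cos φ = cos(-77.23°) = 0.2210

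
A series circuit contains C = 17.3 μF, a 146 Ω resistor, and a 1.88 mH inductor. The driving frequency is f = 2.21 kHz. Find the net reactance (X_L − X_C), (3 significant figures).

21.9 Ω

ω = 2πf = 13890 rad/s
X_L = ωL = 26.1 Ω
X_C = 1/(ωC) = 4.16 Ω
X = 26.1 − 4.16 = 21.9 Ω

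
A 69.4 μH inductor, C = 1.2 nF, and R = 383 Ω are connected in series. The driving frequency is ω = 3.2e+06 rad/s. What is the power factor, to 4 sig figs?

X_L = ωL = 222.1 Ω
X_C = 1/(ωC) = 260.4 Ω
Net reactance X = X_L − X_C = -38.34 Ω
Z = 383.0 − j38.34 Ω
|Z| = √(383.0² + 38.34²) = 384.9 Ω
∠Z = arctan(-38.34/383.0) = -5.716°
cos φ = cos(-5.716°) = 0.9950

0.9950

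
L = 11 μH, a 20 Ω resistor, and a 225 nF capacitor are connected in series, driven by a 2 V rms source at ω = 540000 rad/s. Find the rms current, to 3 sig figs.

X_L = ωL = 5.94 Ω
X_C = 1/(ωC) = 8.23 Ω
Net reactance X = X_L − X_C = -2.29 Ω
Z = 20.0 − j2.29 Ω
|Z| = √(20.0² + 2.29²) = 20.1 Ω
I = V/|Z| = 2/20.1 = 99.4 mA

99.4 mA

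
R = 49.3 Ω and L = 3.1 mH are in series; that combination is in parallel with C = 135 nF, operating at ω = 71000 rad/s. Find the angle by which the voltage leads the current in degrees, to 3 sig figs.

-79.6°

X_L = ωL = 220 Ω
X_C = 1/(ωC) = 104 Ω
Branch 1 (R+jX_L): Z₁ = 49.3 + j220 Ω, |Z₁| = 226 Ω
Branch 2 (−jX_C): Z₂ = −j104 Ω
Parallel: Z = Z₁Z₂/(Z₁+Z₂), |Z| = 187 Ω, ∠Z = -79.6°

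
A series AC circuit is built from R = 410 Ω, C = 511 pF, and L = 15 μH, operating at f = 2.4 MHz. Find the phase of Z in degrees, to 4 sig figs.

13.23°

ω = 2πf = 1.508e+07 rad/s
X_L = ωL = 226.2 Ω
X_C = 1/(ωC) = 129.8 Ω
Net reactance X = X_L − X_C = 96.42 Ω
Z = 410.0 + j96.42 Ω
|Z| = √(410.0² + 96.42²) = 421.2 Ω
∠Z = arctan(96.42/410.0) = 13.23°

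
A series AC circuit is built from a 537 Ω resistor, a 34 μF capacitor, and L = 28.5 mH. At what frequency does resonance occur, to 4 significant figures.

161.7 Hz

ω₀ = 1/√(LC) = 1/√(0.0285 × 3.4e-05) = 1016 rad/s
f₀ = ω₀/(2π) = 161.7 Hz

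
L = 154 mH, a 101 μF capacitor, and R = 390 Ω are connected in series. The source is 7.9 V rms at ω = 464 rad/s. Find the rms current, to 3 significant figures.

X_L = ωL = 71.5 Ω
X_C = 1/(ωC) = 21.3 Ω
Net reactance X = X_L − X_C = 50.1 Ω
Z = 390 + j50.1 Ω
|Z| = √(390² + 50.1²) = 393 Ω
I = V/|Z| = 7.9/393 = 20.1 mA

20.1 mA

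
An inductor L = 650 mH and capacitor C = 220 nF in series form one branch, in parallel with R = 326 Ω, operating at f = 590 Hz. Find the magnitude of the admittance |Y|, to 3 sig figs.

3.18 mS

ω = 2πf = 3707 rad/s
X_L = ωL = 2410 Ω
X_C = 1/(ωC) = 1230 Ω
Branch 1: Z₁ = R = 326 Ω
Branch 2 (series LC): Z₂ = j(X_L − X_C) = j1180 Ω
Parallel: Z = Z₁Z₂/(Z₁+Z₂), |Z| = 314 Ω, ∠Z = 15.4°
|Y| = 1/|Z| = 3.18 mS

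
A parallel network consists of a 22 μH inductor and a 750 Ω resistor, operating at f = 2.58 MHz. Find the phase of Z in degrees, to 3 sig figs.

64.6°

ω = 2πf = 1.621e+07 rad/s
X_L = ωL = 357 Ω
Parallel: admittances add. Y = 1/R + 1/(jωL)
Y = (0.00133 − j0.00280) S
|Y| = 0.00310 S → |Z| = 1/|Y| = 322 Ω, ∠Z = −∠Y = 64.6°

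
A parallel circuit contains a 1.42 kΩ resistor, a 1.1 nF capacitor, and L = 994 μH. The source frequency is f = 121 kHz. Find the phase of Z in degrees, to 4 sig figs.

34.66°

ω = 2πf = 760300 rad/s
X_L = ωL = 755.7 Ω
X_C = 1/(ωC) = 1196 Ω
Parallel: admittances add. Y = 1/R + 1/(jωL) + jωC
Y = (0.0007042 − j0.0004870) S
|Y| = 0.0008562 S → |Z| = 1/|Y| = 1168 Ω, ∠Z = −∠Y = 34.66°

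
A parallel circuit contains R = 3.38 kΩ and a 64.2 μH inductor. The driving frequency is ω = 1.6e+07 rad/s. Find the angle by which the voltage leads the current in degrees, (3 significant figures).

73.1°

X_L = ωL = 1030 Ω
Parallel: admittances add. Y = 1/R + 1/(jωL)
Y = (0.000296 − j0.000974) S
|Y| = 0.00102 S → |Z| = 1/|Y| = 983 Ω, ∠Z = −∠Y = 73.1°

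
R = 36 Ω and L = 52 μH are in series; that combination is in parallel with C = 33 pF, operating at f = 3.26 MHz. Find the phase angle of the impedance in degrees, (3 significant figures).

ω = 2πf = 2.048e+07 rad/s
X_L = ωL = 1070 Ω
X_C = 1/(ωC) = 1480 Ω
Branch 1 (R+jX_L): Z₁ = 36.0 + j1070 Ω, |Z₁| = 1070 Ω
Branch 2 (−jX_C): Z₂ = −j1480 Ω
Parallel: Z = Z₁Z₂/(Z₁+Z₂), |Z| = 3790 Ω, ∠Z = 83.1°

83.1°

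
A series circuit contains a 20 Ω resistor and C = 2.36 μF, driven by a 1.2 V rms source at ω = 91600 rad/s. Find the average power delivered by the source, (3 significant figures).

68.3 mW

X_C = 1/(ωC) = 4.63 Ω
Z = 20.0 − j4.63 Ω
|Z| = √(20.0² + 4.63²) = 20.5 Ω
∠Z = arctan(-4.63/20.0) = -13.0°
I = V/|Z| = 58.5 mA
P = VI cos φ = 1.2 × 0.0585 × cos(-13.0°) = 68.3 mW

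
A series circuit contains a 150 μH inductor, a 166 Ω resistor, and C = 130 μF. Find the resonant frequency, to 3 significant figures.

1.14 kHz

ω₀ = 1/√(LC) = 1/√(0.00015 × 0.00013) = 7161 rad/s
f₀ = ω₀/(2π) = 1.14 kHz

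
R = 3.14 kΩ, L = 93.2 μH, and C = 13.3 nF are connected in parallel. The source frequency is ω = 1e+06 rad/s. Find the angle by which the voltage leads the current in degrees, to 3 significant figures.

-82.9°

X_L = ωL = 93.2 Ω
X_C = 1/(ωC) = 75.2 Ω
Parallel: admittances add. Y = 1/R + 1/(jωL) + jωC
Y = (0.000318 + j0.00257) S
|Y| = 0.00259 S → |Z| = 1/|Y| = 386 Ω, ∠Z = −∠Y = -82.9°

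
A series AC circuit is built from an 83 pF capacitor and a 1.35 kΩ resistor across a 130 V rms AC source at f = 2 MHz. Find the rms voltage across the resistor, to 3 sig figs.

ω = 2πf = 1.257e+07 rad/s
X_C = 1/(ωC) = 959 Ω
Z = 1350 − j959 Ω
|Z| = √(1350² + 959²) = 1660 Ω
I = V/|Z| = 78.5 mA
V_R = I·|Z_R| = 0.0785 × 1350 = 106 V

106 V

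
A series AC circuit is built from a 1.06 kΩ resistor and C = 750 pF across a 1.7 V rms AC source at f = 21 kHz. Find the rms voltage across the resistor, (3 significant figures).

ω = 2πf = 131900 rad/s
X_C = 1/(ωC) = 10100 Ω
Z = 1060 − j10100 Ω
|Z| = √(1060² + 10100²) = 10200 Ω
I = V/|Z| = 167 μA
V_R = I·|Z_R| = 0.000167 × 1060 = 0.177 V

0.177 V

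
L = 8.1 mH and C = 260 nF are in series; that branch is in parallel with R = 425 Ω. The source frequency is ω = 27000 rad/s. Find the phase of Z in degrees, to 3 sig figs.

79.8°

X_L = ωL = 219 Ω
X_C = 1/(ωC) = 142 Ω
Branch 1: Z₁ = R = 425 Ω
Branch 2 (series LC): Z₂ = j(X_L − X_C) = j76.2 Ω
Parallel: Z = Z₁Z₂/(Z₁+Z₂), |Z| = 75.1 Ω, ∠Z = 79.8°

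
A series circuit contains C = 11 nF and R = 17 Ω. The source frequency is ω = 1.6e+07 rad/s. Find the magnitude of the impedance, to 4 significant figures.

17.92 Ω

X_C = 1/(ωC) = 5.682 Ω
Z = 17.00 − j5.682 Ω
|Z| = √(17.00² + 5.682²) = 17.92 Ω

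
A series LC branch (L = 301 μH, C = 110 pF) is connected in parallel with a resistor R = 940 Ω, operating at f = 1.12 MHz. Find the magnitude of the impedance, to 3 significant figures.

621 Ω

ω = 2πf = 7.037e+06 rad/s
X_L = ωL = 2120 Ω
X_C = 1/(ωC) = 1290 Ω
Branch 1: Z₁ = R = 940 Ω
Branch 2 (series LC): Z₂ = j(X_L − X_C) = j826 Ω
Parallel: Z = Z₁Z₂/(Z₁+Z₂), |Z| = 621 Ω, ∠Z = 48.7°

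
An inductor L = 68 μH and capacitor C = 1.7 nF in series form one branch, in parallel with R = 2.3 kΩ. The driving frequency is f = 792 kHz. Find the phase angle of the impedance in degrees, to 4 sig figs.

ω = 2πf = 4.976e+06 rad/s
X_L = ωL = 338.4 Ω
X_C = 1/(ωC) = 118.2 Ω
Branch 1: Z₁ = R = 2300 Ω
Branch 2 (series LC): Z₂ = j(X_L − X_C) = j220.2 Ω
Parallel: Z = Z₁Z₂/(Z₁+Z₂), |Z| = 219.2 Ω, ∠Z = 84.53°

84.53°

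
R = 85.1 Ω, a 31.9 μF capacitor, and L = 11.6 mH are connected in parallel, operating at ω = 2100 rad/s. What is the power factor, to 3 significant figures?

0.413

X_L = ωL = 24.4 Ω
X_C = 1/(ωC) = 14.9 Ω
Parallel: admittances add. Y = 1/R + 1/(jωL) + jωC
Y = (0.0118 + j0.0259) S
|Y| = 0.0285 S → |Z| = 1/|Y| = 35.1 Ω, ∠Z = −∠Y = -65.6°
cos φ = cos(-65.6°) = 0.413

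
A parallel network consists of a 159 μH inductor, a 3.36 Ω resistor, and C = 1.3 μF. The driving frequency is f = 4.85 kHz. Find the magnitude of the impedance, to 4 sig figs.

ω = 2πf = 30470 rad/s
X_L = ωL = 4.845 Ω
X_C = 1/(ωC) = 25.24 Ω
Parallel: admittances add. Y = 1/R + 1/(jωL) + jωC
Y = (0.2976 − j0.1668) S
|Y| = 0.3412 S → |Z| = 1/|Y| = 2.931 Ω, ∠Z = −∠Y = 29.26°

2.931 Ω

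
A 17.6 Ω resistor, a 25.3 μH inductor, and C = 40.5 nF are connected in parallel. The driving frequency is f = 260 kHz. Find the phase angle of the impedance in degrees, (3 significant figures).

ω = 2πf = 1.634e+06 rad/s
X_L = ωL = 41.3 Ω
X_C = 1/(ωC) = 15.1 Ω
Parallel: admittances add. Y = 1/R + 1/(jωL) + jωC
Y = (0.0568 + j0.0420) S
|Y| = 0.0706 S → |Z| = 1/|Y| = 14.2 Ω, ∠Z = −∠Y = -36.5°

-36.5°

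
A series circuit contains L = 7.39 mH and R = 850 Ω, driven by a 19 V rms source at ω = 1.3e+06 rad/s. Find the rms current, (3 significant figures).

1.97 mA

X_L = ωL = 9610 Ω
Z = 850 + j9610 Ω
|Z| = √(850² + 9610²) = 9640 Ω
I = V/|Z| = 19/9640 = 1.97 mA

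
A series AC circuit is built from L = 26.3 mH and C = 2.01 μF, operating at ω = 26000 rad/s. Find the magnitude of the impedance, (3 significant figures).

665 Ω

X_L = ωL = 684 Ω
X_C = 1/(ωC) = 19.1 Ω
Net reactance X = X_L − X_C = 665 Ω
Z = j665 Ω
|Z| = √(0² + 665²) = 665 Ω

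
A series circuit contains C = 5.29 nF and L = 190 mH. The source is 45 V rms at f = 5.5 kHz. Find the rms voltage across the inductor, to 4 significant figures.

269.6 V

ω = 2πf = 34560 rad/s
X_L = ωL = 6566 Ω
X_C = 1/(ωC) = 5470 Ω
Net reactance X = X_L − X_C = 1096 Ω
Z = j1096 Ω
|Z| = √(0² + 1096²) = 1096 Ω
I = V/|Z| = 41.07 mA
V_L = I·|Z_L| = 0.04107 × 6566 = 269.6 V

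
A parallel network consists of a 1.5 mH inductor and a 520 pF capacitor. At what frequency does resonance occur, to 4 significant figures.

ω₀ = 1/√(LC) = 1/√(0.0015 × 5.2e-10) = 1.132e+06 rad/s
f₀ = ω₀/(2π) = 180.2 kHz

180.2 kHz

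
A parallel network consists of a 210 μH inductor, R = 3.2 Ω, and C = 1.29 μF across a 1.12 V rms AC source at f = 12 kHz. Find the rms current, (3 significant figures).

352 mA

ω = 2πf = 75400 rad/s
X_L = ωL = 15.8 Ω
X_C = 1/(ωC) = 10.3 Ω
Parallel: admittances add. Y = 1/R + 1/(jωL) + jωC
Y = (0.312 + j0.0341) S
|Y| = 0.314 S → |Z| = 1/|Y| = 3.18 Ω, ∠Z = −∠Y = -6.23°
I = V/|Z| = 1.12/3.18 = 352 mA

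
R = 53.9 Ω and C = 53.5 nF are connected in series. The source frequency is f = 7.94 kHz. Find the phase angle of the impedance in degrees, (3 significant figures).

ω = 2πf = 49890 rad/s
X_C = 1/(ωC) = 375 Ω
Z = 53.9 − j375 Ω
|Z| = √(53.9² + 375²) = 379 Ω
∠Z = arctan(-375/53.9) = -81.8°

-81.8°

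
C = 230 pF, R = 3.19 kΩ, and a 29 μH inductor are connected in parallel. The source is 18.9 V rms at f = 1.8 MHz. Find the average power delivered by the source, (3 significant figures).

112 mW

ω = 2πf = 1.131e+07 rad/s
X_L = ωL = 328 Ω
X_C = 1/(ωC) = 384 Ω
Parallel: admittances add. Y = 1/R + 1/(jωL) + jωC
Y = (0.000313 − j0.000448) S
|Y| = 0.000547 S → |Z| = 1/|Y| = 1830 Ω, ∠Z = −∠Y = 55.0°
I = V/|Z| = 10.3 mA
P = VI cos φ = 18.9 × 0.0103 × cos(55.0°) = 112 mW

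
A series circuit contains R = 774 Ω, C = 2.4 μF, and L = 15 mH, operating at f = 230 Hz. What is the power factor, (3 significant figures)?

ω = 2πf = 1445 rad/s
X_L = ωL = 21.7 Ω
X_C = 1/(ωC) = 288 Ω
Net reactance X = X_L − X_C = -267 Ω
Z = 774 − j267 Ω
|Z| = √(774² + 267²) = 819 Ω
∠Z = arctan(-267/774) = -19.0°
cos φ = cos(-19.0°) = 0.945

0.945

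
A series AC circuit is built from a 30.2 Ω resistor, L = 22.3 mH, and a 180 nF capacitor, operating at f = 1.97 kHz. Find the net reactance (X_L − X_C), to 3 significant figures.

-173 Ω

ω = 2πf = 12380 rad/s
X_L = ωL = 276 Ω
X_C = 1/(ωC) = 449 Ω
X = 276 − 449 = -173 Ω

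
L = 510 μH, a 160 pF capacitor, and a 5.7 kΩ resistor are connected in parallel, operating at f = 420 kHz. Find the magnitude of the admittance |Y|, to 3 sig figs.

366 μS

ω = 2πf = 2.639e+06 rad/s
X_L = ωL = 1350 Ω
X_C = 1/(ωC) = 2370 Ω
Parallel: admittances add. Y = 1/R + 1/(jωL) + jωC
Y = (0.000175 − j0.000321) S
|Y| = 0.000366 S → |Z| = 1/|Y| = 2740 Ω, ∠Z = −∠Y = 61.3°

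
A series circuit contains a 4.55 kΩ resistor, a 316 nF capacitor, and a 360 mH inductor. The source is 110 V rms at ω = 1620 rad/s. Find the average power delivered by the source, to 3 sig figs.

X_L = ωL = 583 Ω
X_C = 1/(ωC) = 1950 Ω
Net reactance X = X_L − X_C = -1370 Ω
Z = 4550 − j1370 Ω
|Z| = √(4550² + 1370²) = 4750 Ω
∠Z = arctan(-1370/4550) = -16.8°
I = V/|Z| = 23.1 mA
P = VI cos φ = 110 × 0.0231 × cos(-16.8°) = 2.44 W

2.44 W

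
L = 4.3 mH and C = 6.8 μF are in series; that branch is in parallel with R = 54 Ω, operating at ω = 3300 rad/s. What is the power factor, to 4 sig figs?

0.4902

X_L = ωL = 14.19 Ω
X_C = 1/(ωC) = 44.56 Ω
Branch 1: Z₁ = R = 54.00 Ω
Branch 2 (series LC): Z₂ = j(X_L − X_C) = −j30.37 Ω
Parallel: Z = Z₁Z₂/(Z₁+Z₂), |Z| = 26.47 Ω, ∠Z = -60.64°
cos φ = cos(-60.64°) = 0.4902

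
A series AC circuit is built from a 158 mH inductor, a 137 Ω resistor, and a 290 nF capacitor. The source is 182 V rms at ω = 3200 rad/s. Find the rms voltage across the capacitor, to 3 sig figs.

333 V

X_L = ωL = 506 Ω
X_C = 1/(ωC) = 1080 Ω
Net reactance X = X_L − X_C = -572 Ω
Z = 137 − j572 Ω
|Z| = √(137² + 572²) = 588 Ω
I = V/|Z| = 309 mA
V_C = I·|Z_C| = 0.309 × 1080 = 333 V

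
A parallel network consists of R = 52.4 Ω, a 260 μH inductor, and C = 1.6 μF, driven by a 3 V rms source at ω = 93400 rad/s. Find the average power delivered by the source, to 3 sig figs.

X_L = ωL = 24.3 Ω
X_C = 1/(ωC) = 6.69 Ω
Parallel: admittances add. Y = 1/R + 1/(jωL) + jωC
Y = (0.0191 + j0.108) S
|Y| = 0.110 S → |Z| = 1/|Y| = 9.10 Ω, ∠Z = −∠Y = -80.0°
I = V/|Z| = 330 mA
P = VI cos φ = 3 × 0.330 × cos(-80.0°) = 172 mW

172 mW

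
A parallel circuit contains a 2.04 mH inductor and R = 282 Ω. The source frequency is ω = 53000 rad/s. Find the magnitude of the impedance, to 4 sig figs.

X_L = ωL = 108.1 Ω
Parallel: admittances add. Y = 1/R + 1/(jωL)
Y = (0.003546 − j0.009249) S
|Y| = 0.009905 S → |Z| = 1/|Y| = 101.0 Ω, ∠Z = −∠Y = 69.02°

101.0 Ω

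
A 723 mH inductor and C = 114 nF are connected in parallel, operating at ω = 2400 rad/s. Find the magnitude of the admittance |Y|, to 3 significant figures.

X_L = ωL = 1740 Ω
X_C = 1/(ωC) = 3650 Ω
Parallel: admittances add. Y = 1/(jωL) + jωC
Y = (0 − j0.000303) S
|Y| = 0.000303 S → |Z| = 1/|Y| = 3300 Ω, ∠Z = −∠Y = 90.0°

303 μS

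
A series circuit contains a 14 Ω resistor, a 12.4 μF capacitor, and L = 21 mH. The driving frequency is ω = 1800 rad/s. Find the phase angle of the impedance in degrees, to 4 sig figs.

X_L = ωL = 37.80 Ω
X_C = 1/(ωC) = 44.80 Ω
Net reactance X = X_L − X_C = -7.003 Ω
Z = 14.00 − j7.003 Ω
|Z| = √(14.00² + 7.003²) = 15.65 Ω
∠Z = arctan(-7.003/14.00) = -26.57°

-26.57°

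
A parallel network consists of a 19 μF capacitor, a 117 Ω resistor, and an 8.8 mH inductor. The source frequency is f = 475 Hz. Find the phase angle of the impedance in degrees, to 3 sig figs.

ω = 2πf = 2985 rad/s
X_L = ωL = 26.3 Ω
X_C = 1/(ωC) = 17.6 Ω
Parallel: admittances add. Y = 1/R + 1/(jωL) + jωC
Y = (0.00855 + j0.0186) S
|Y| = 0.0205 S → |Z| = 1/|Y| = 48.8 Ω, ∠Z = −∠Y = -65.4°

-65.4°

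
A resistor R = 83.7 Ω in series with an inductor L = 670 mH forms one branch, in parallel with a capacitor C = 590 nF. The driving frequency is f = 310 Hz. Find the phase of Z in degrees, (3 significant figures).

ω = 2πf = 1948 rad/s
X_L = ωL = 1310 Ω
X_C = 1/(ωC) = 870 Ω
Branch 1 (R+jX_L): Z₁ = 83.7 + j1310 Ω, |Z₁| = 1310 Ω
Branch 2 (−jX_C): Z₂ = −j870 Ω
Parallel: Z = Z₁Z₂/(Z₁+Z₂), |Z| = 2570 Ω, ∠Z = -82.8°

-82.8°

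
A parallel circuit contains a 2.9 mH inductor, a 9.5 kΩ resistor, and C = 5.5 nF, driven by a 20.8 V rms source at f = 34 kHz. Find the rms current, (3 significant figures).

9.39 mA

ω = 2πf = 213600 rad/s
X_L = ωL = 620 Ω
X_C = 1/(ωC) = 851 Ω
Parallel: admittances add. Y = 1/R + 1/(jωL) + jωC
Y = (0.000105 − j0.000439) S
|Y| = 0.000452 S → |Z| = 1/|Y| = 2210 Ω, ∠Z = −∠Y = 76.5°
I = V/|Z| = 20.8/2210 = 9.39 mA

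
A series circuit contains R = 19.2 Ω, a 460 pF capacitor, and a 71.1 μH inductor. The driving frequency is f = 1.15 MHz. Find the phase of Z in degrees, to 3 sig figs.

84.8°

ω = 2πf = 7.226e+06 rad/s
X_L = ωL = 514 Ω
X_C = 1/(ωC) = 301 Ω
Net reactance X = X_L − X_C = 213 Ω
Z = 19.2 + j213 Ω
|Z| = √(19.2² + 213²) = 214 Ω
∠Z = arctan(213/19.2) = 84.8°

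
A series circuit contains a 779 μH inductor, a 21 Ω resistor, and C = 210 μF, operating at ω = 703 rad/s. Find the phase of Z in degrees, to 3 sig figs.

-16.5°

X_L = ωL = 0.548 Ω
X_C = 1/(ωC) = 6.77 Ω
Net reactance X = X_L − X_C = -6.23 Ω
Z = 21.0 − j6.23 Ω
|Z| = √(21.0² + 6.23²) = 21.9 Ω
∠Z = arctan(-6.23/21.0) = -16.5°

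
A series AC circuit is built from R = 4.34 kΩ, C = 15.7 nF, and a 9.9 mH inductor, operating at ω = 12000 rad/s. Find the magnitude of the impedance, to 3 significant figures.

6760 Ω

X_L = ωL = 119 Ω
X_C = 1/(ωC) = 5310 Ω
Net reactance X = X_L − X_C = -5190 Ω
Z = 4340 − j5190 Ω
|Z| = √(4340² + 5190²) = 6760 Ω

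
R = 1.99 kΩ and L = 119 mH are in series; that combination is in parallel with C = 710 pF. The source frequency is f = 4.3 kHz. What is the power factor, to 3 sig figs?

ω = 2πf = 27020 rad/s
X_L = ωL = 3220 Ω
X_C = 1/(ωC) = 52100 Ω
Branch 1 (R+jX_L): Z₁ = 1990 + j3220 Ω, |Z₁| = 3780 Ω
Branch 2 (−jX_C): Z₂ = −j52100 Ω
Parallel: Z = Z₁Z₂/(Z₁+Z₂), |Z| = 4030 Ω, ∠Z = 55.9°
cos φ = cos(55.9°) = 0.560

0.560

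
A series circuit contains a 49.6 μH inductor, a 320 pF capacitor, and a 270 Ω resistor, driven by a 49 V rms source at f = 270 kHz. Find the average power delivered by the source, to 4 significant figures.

ω = 2πf = 1.696e+06 rad/s
X_L = ωL = 84.14 Ω
X_C = 1/(ωC) = 1842 Ω
Net reactance X = X_L − X_C = -1758 Ω
Z = 270.0 − j1758 Ω
|Z| = √(270.0² + 1758²) = 1779 Ω
∠Z = arctan(-1758/270.0) = -81.27°
I = V/|Z| = 27.55 mA
P = VI cos φ = 49 × 0.02755 × cos(-81.27°) = 204.9 mW

204.9 mW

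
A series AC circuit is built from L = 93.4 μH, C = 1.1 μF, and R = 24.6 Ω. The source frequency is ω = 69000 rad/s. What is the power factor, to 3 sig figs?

X_L = ωL = 6.44 Ω
X_C = 1/(ωC) = 13.2 Ω
Net reactance X = X_L − X_C = -6.73 Ω
Z = 24.6 − j6.73 Ω
|Z| = √(24.6² + 6.73²) = 25.5 Ω
∠Z = arctan(-6.73/24.6) = -15.3°
cos φ = cos(-15.3°) = 0.965

0.965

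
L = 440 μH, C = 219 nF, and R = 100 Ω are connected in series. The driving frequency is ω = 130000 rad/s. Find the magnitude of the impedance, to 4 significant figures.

102.4 Ω

X_L = ωL = 57.20 Ω
X_C = 1/(ωC) = 35.12 Ω
Net reactance X = X_L − X_C = 22.08 Ω
Z = 100.0 + j22.08 Ω
|Z| = √(100.0² + 22.08²) = 102.4 Ω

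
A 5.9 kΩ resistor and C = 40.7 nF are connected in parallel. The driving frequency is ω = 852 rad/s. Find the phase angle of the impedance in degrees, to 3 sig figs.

-11.6°

X_C = 1/(ωC) = 28800 Ω
Parallel: admittances add. Y = 1/R + jωC
Y = (0.000169 + j3.47e-05) S
|Y| = 0.000173 S → |Z| = 1/|Y| = 5780 Ω, ∠Z = −∠Y = -11.6°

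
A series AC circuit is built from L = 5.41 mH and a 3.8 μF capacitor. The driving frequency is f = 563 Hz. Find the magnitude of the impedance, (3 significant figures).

55.3 Ω

ω = 2πf = 3537 rad/s
X_L = ωL = 19.1 Ω
X_C = 1/(ωC) = 74.4 Ω
Net reactance X = X_L − X_C = -55.3 Ω
Z = − j55.3 Ω
|Z| = √(0² + 55.3²) = 55.3 Ω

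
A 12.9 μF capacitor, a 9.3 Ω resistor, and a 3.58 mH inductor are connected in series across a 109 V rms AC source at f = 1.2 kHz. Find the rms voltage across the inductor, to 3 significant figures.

ω = 2πf = 7540 rad/s
X_L = ωL = 27.0 Ω
X_C = 1/(ωC) = 10.3 Ω
Net reactance X = X_L − X_C = 16.7 Ω
Z = 9.30 + j16.7 Ω
|Z| = √(9.30² + 16.7²) = 19.1 Ω
I = V/|Z| = 5.70 A
V_L = I·|Z_L| = 5.70 × 27.0 = 154 V

154 V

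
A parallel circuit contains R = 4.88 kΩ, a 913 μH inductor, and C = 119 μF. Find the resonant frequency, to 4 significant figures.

ω₀ = 1/√(LC) = 1/√(0.000913 × 0.000119) = 3034 rad/s
f₀ = ω₀/(2π) = 482.8 Hz

482.8 Hz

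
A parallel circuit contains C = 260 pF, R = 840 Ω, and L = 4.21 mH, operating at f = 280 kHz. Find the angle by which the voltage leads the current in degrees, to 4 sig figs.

-15.15°

ω = 2πf = 1.759e+06 rad/s
X_L = ωL = 7407 Ω
X_C = 1/(ωC) = 2186 Ω
Parallel: admittances add. Y = 1/R + 1/(jωL) + jωC
Y = (0.001190 + j0.0003224) S
|Y| = 0.001233 S → |Z| = 1/|Y| = 810.8 Ω, ∠Z = −∠Y = -15.15°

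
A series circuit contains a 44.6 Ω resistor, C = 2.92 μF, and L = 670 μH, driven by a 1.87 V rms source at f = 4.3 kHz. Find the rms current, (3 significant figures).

41.6 mA

ω = 2πf = 27020 rad/s
X_L = ωL = 18.1 Ω
X_C = 1/(ωC) = 12.7 Ω
Net reactance X = X_L − X_C = 5.43 Ω
Z = 44.6 + j5.43 Ω
|Z| = √(44.6² + 5.43²) = 44.9 Ω
I = V/|Z| = 1.87/44.9 = 41.6 mA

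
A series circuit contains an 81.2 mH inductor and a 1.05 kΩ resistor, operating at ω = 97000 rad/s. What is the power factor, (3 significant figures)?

X_L = ωL = 7880 Ω
Z = 1050 + j7880 Ω
|Z| = √(1050² + 7880²) = 7950 Ω
∠Z = arctan(7880/1050) = 82.4°
cos φ = cos(82.4°) = 0.132

0.132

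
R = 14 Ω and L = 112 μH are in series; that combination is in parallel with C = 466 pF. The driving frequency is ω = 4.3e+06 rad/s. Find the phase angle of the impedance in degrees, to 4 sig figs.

49.60°

X_L = ωL = 481.6 Ω
X_C = 1/(ωC) = 499.1 Ω
Branch 1 (R+jX_L): Z₁ = 14.00 + j481.6 Ω, |Z₁| = 481.8 Ω
Branch 2 (−jX_C): Z₂ = −j499.1 Ω
Parallel: Z = Z₁Z₂/(Z₁+Z₂), |Z| = 10750 Ω, ∠Z = 49.60°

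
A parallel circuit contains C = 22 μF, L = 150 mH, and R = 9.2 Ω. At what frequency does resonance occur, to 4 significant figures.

87.61 Hz

ω₀ = 1/√(LC) = 1/√(0.15 × 2.2e-05) = 550.5 rad/s
f₀ = ω₀/(2π) = 87.61 Hz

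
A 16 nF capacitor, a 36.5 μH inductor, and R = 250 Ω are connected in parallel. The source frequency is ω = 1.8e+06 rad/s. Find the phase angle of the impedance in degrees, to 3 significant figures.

X_L = ωL = 65.7 Ω
X_C = 1/(ωC) = 34.7 Ω
Parallel: admittances add. Y = 1/R + 1/(jωL) + jωC
Y = (0.00400 + j0.0136) S
|Y| = 0.0142 S → |Z| = 1/|Y| = 70.6 Ω, ∠Z = −∠Y = -73.6°

-73.6°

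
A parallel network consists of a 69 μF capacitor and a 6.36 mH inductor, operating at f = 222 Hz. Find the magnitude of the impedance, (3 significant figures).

60.7 Ω

ω = 2πf = 1395 rad/s
X_L = ωL = 8.87 Ω
X_C = 1/(ωC) = 10.4 Ω
Parallel: admittances add. Y = 1/(jωL) + jωC
Y = (0 − j0.0165) S
|Y| = 0.0165 S → |Z| = 1/|Y| = 60.7 Ω, ∠Z = −∠Y = 90.0°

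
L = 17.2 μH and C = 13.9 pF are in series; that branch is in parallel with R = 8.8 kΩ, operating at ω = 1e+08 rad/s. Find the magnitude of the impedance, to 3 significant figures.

X_L = ωL = 1720 Ω
X_C = 1/(ωC) = 719 Ω
Branch 1: Z₁ = R = 8800 Ω
Branch 2 (series LC): Z₂ = j(X_L − X_C) = j1000 Ω
Parallel: Z = Z₁Z₂/(Z₁+Z₂), |Z| = 994 Ω, ∠Z = 83.5°

994 Ω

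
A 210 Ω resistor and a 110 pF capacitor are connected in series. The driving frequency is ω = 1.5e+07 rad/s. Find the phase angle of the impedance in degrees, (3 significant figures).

-70.9°

X_C = 1/(ωC) = 606 Ω
Z = 210 − j606 Ω
|Z| = √(210² + 606²) = 641 Ω
∠Z = arctan(-606/210) = -70.9°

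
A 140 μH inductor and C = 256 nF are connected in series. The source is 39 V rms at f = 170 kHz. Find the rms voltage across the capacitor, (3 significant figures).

ω = 2πf = 1.068e+06 rad/s
X_L = ωL = 150 Ω
X_C = 1/(ωC) = 3.66 Ω
Net reactance X = X_L − X_C = 146 Ω
Z = j146 Ω
|Z| = √(0² + 146²) = 146 Ω
I = V/|Z| = 267 mA
V_C = I·|Z_C| = 0.267 × 3.66 = 0.978 V

0.978 V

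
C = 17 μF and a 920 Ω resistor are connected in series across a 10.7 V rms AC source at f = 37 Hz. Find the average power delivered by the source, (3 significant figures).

ω = 2πf = 232.5 rad/s
X_C = 1/(ωC) = 253 Ω
Z = 920 − j253 Ω
|Z| = √(920² + 253²) = 954 Ω
∠Z = arctan(-253/920) = -15.4°
I = V/|Z| = 11.2 mA
P = VI cos φ = 10.7 × 0.0112 × cos(-15.4°) = 116 mW

116 mW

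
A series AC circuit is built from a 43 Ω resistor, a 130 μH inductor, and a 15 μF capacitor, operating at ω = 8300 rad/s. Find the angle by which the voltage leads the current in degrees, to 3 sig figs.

-9.19°

X_L = ωL = 1.08 Ω
X_C = 1/(ωC) = 8.03 Ω
Net reactance X = X_L − X_C = -6.95 Ω
Z = 43.0 − j6.95 Ω
|Z| = √(43.0² + 6.95²) = 43.6 Ω
∠Z = arctan(-6.95/43.0) = -9.19°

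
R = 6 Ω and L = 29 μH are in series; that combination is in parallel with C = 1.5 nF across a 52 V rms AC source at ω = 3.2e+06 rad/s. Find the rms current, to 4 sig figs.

310.5 mA

X_L = ωL = 92.80 Ω
X_C = 1/(ωC) = 208.3 Ω
Branch 1 (R+jX_L): Z₁ = 6.000 + j92.80 Ω, |Z₁| = 92.99 Ω
Branch 2 (−jX_C): Z₂ = −j208.3 Ω
Parallel: Z = Z₁Z₂/(Z₁+Z₂), |Z| = 167.5 Ω, ∠Z = 83.33°
I = V/|Z| = 52/167.5 = 310.5 mA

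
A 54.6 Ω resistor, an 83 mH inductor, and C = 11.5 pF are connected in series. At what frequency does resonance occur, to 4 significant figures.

162.9 kHz

ω₀ = 1/√(LC) = 1/√(0.083 × 1.15e-11) = 1.024e+06 rad/s
f₀ = ω₀/(2π) = 162.9 kHz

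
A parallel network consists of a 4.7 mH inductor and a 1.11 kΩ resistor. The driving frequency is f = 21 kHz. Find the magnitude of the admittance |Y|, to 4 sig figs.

1.847 mS

ω = 2πf = 131900 rad/s
X_L = ωL = 620.2 Ω
Parallel: admittances add. Y = 1/R + 1/(jωL)
Y = (0.0009009 − j0.001613) S
|Y| = 0.001847 S → |Z| = 1/|Y| = 541.4 Ω, ∠Z = −∠Y = 60.81°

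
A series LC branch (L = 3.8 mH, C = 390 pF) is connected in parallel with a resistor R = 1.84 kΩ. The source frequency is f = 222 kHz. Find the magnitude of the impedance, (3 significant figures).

ω = 2πf = 1.395e+06 rad/s
X_L = ωL = 5300 Ω
X_C = 1/(ωC) = 1840 Ω
Branch 1: Z₁ = R = 1840 Ω
Branch 2 (series LC): Z₂ = j(X_L − X_C) = j3460 Ω
Parallel: Z = Z₁Z₂/(Z₁+Z₂), |Z| = 1620 Ω, ∠Z = 28.0°

1620 Ω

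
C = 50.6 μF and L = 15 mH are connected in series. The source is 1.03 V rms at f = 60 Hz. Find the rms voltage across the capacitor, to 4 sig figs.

ω = 2πf = 377.0 rad/s
X_L = ωL = 5.655 Ω
X_C = 1/(ωC) = 52.42 Ω
Net reactance X = X_L − X_C = -46.77 Ω
Z = − j46.77 Ω
|Z| = √(0² + 46.77²) = 46.77 Ω
I = V/|Z| = 22.02 mA
V_C = I·|Z_C| = 0.02202 × 52.42 = 1.155 V

1.155 V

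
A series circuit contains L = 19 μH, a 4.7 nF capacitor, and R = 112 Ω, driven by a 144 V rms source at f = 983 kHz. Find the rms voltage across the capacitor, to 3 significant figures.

35.6 V

ω = 2πf = 6.176e+06 rad/s
X_L = ωL = 117 Ω
X_C = 1/(ωC) = 34.4 Ω
Net reactance X = X_L − X_C = 82.9 Ω
Z = 112 + j82.9 Ω
|Z| = √(112² + 82.9²) = 139 Ω
I = V/|Z| = 1.03 A
V_C = I·|Z_C| = 1.03 × 34.4 = 35.6 V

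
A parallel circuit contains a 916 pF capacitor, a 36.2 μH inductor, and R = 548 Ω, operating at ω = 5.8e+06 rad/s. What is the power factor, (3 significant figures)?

0.957

X_L = ωL = 210 Ω
X_C = 1/(ωC) = 188 Ω
Parallel: admittances add. Y = 1/R + 1/(jωL) + jωC
Y = (0.00182 + j0.000550) S
|Y| = 0.00191 S → |Z| = 1/|Y| = 525 Ω, ∠Z = −∠Y = -16.8°
cos φ = cos(-16.8°) = 0.957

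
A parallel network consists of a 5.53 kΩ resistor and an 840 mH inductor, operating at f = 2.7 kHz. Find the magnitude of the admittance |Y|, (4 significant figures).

194.0 μS

ω = 2πf = 16960 rad/s
X_L = ωL = 14250 Ω
Parallel: admittances add. Y = 1/R + 1/(jωL)
Y = (0.0001808 − j7.017e-05) S
|Y| = 0.0001940 S → |Z| = 1/|Y| = 5155 Ω, ∠Z = −∠Y = 21.21°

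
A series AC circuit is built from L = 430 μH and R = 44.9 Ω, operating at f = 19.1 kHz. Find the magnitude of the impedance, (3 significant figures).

68.4 Ω

ω = 2πf = 120000 rad/s
X_L = ωL = 51.6 Ω
Z = 44.9 + j51.6 Ω
|Z| = √(44.9² + 51.6²) = 68.4 Ω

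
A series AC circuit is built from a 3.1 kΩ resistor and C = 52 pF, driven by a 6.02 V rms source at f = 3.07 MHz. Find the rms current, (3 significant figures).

1.85 mA

ω = 2πf = 1.929e+07 rad/s
X_C = 1/(ωC) = 997 Ω
Z = 3100 − j997 Ω
|Z| = √(3100² + 997²) = 3260 Ω
I = V/|Z| = 6.02/3260 = 1.85 mA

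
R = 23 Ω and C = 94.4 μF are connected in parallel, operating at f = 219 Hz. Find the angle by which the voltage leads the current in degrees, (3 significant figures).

ω = 2πf = 1376 rad/s
X_C = 1/(ωC) = 7.70 Ω
Parallel: admittances add. Y = 1/R + jωC
Y = (0.0435 + j0.130) S
|Y| = 0.137 S → |Z| = 1/|Y| = 7.30 Ω, ∠Z = −∠Y = -71.5°

-71.5°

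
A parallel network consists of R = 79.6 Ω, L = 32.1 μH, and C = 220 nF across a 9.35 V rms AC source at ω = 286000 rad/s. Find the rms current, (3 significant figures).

X_L = ωL = 9.18 Ω
X_C = 1/(ωC) = 15.9 Ω
Parallel: admittances add. Y = 1/R + 1/(jωL) + jωC
Y = (0.0126 − j0.0460) S
|Y| = 0.0477 S → |Z| = 1/|Y| = 21.0 Ω, ∠Z = −∠Y = 74.7°
I = V/|Z| = 9.35/21.0 = 446 mA

446 mA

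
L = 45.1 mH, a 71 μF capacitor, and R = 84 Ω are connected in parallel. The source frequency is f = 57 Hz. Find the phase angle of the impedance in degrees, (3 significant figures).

ω = 2πf = 358.1 rad/s
X_L = ωL = 16.2 Ω
X_C = 1/(ωC) = 39.3 Ω
Parallel: admittances add. Y = 1/R + 1/(jωL) + jωC
Y = (0.0119 − j0.0365) S
|Y| = 0.0384 S → |Z| = 1/|Y| = 26.1 Ω, ∠Z = −∠Y = 71.9°

71.9°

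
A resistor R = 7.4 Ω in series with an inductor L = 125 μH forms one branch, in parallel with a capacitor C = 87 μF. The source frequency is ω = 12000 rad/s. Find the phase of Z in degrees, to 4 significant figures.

X_L = ωL = 1.500 Ω
X_C = 1/(ωC) = 0.9579 Ω
Branch 1 (R+jX_L): Z₁ = 7.400 + j1.500 Ω, |Z₁| = 7.550 Ω
Branch 2 (−jX_C): Z₂ = −j0.9579 Ω
Parallel: Z = Z₁Z₂/(Z₁+Z₂), |Z| = 0.9747 Ω, ∠Z = -82.73°

-82.73°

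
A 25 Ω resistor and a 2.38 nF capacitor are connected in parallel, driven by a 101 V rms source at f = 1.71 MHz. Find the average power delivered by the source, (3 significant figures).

408 W

ω = 2πf = 1.074e+07 rad/s
X_C = 1/(ωC) = 39.1 Ω
Parallel: admittances add. Y = 1/R + jωC
Y = (0.0400 + j0.0256) S
|Y| = 0.0475 S → |Z| = 1/|Y| = 21.1 Ω, ∠Z = −∠Y = -32.6°
I = V/|Z| = 4.79 A
P = VI cos φ = 101 × 4.79 × cos(-32.6°) = 408 W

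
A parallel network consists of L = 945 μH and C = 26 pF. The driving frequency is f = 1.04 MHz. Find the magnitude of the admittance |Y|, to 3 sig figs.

ω = 2πf = 6.535e+06 rad/s
X_L = ωL = 6180 Ω
X_C = 1/(ωC) = 5890 Ω
Parallel: admittances add. Y = 1/(jωL) + jωC
Y = (0 + j7.96e-06) S
|Y| = 7.96e-06 S → |Z| = 1/|Y| = 126000 Ω, ∠Z = −∠Y = -90.0°

7.96 μS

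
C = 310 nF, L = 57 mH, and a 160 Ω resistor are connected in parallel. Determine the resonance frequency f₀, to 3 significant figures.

ω₀ = 1/√(LC) = 1/√(0.057 × 3.1e-07) = 7523 rad/s
f₀ = ω₀/(2π) = 1.20 kHz

1.20 kHz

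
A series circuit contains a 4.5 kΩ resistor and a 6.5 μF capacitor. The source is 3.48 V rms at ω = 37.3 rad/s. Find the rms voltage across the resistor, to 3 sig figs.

X_C = 1/(ωC) = 4120 Ω
Z = 4500 − j4120 Ω
|Z| = √(4500² + 4120²) = 6100 Ω
I = V/|Z| = 570 μA
V_R = I·|Z_R| = 0.000570 × 4500 = 2.57 V

2.57 V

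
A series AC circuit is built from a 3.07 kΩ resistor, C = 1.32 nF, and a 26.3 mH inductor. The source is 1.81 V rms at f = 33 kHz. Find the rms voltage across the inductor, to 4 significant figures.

ω = 2πf = 207300 rad/s
X_L = ωL = 5453 Ω
X_C = 1/(ωC) = 3654 Ω
Net reactance X = X_L − X_C = 1799 Ω
Z = 3070 + j1799 Ω
|Z| = √(3070² + 1799²) = 3559 Ω
I = V/|Z| = 508.6 μA
V_L = I·|Z_L| = 0.0005086 × 5453 = 2.774 V

2.774 V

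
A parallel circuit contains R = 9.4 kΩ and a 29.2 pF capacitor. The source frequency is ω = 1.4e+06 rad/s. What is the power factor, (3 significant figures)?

0.933

X_C = 1/(ωC) = 24500 Ω
Parallel: admittances add. Y = 1/R + jωC
Y = (0.000106 + j4.09e-05) S
|Y| = 0.000114 S → |Z| = 1/|Y| = 8770 Ω, ∠Z = −∠Y = -21.0°
cos φ = cos(-21.0°) = 0.933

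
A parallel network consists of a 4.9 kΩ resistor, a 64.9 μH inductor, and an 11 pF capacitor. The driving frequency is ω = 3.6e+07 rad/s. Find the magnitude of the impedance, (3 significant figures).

X_L = ωL = 2340 Ω
X_C = 1/(ωC) = 2530 Ω
Parallel: admittances add. Y = 1/R + 1/(jωL) + jωC
Y = (0.000204 − j3.2e-05) S
|Y| = 0.000207 S → |Z| = 1/|Y| = 4840 Ω, ∠Z = −∠Y = 8.91°

4840 Ω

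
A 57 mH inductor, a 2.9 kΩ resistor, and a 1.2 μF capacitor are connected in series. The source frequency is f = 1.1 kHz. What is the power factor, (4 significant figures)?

0.9956

ω = 2πf = 6912 rad/s
X_L = ωL = 394.0 Ω
X_C = 1/(ωC) = 120.6 Ω
Net reactance X = X_L − X_C = 273.4 Ω
Z = 2900 + j273.4 Ω
|Z| = √(2900² + 273.4²) = 2913 Ω
∠Z = arctan(273.4/2900) = 5.385°
cos φ = cos(5.385°) = 0.9956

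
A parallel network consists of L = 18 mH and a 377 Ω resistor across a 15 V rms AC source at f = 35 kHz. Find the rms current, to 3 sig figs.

40.0 mA

ω = 2πf = 219900 rad/s
X_L = ωL = 3960 Ω
Parallel: admittances add. Y = 1/R + 1/(jωL)
Y = (0.00265 − j0.000253) S
|Y| = 0.00266 S → |Z| = 1/|Y| = 375 Ω, ∠Z = −∠Y = 5.44°
I = V/|Z| = 15/375 = 40.0 mA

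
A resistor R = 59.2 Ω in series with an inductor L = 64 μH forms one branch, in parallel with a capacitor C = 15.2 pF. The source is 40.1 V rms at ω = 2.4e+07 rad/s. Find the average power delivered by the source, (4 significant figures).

X_L = ωL = 1536 Ω
X_C = 1/(ωC) = 2741 Ω
Branch 1 (R+jX_L): Z₁ = 59.20 + j1536 Ω, |Z₁| = 1537 Ω
Branch 2 (−jX_C): Z₂ = −j2741 Ω
Parallel: Z = Z₁Z₂/(Z₁+Z₂), |Z| = 3492 Ω, ∠Z = 84.98°
I = V/|Z| = 11.48 mA
P = VI cos φ = 40.1 × 0.01148 × cos(84.98°) = 40.29 mW

40.29 mW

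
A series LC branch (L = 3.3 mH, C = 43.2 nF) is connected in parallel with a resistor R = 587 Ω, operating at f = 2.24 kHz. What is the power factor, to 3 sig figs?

0.939

ω = 2πf = 14070 rad/s
X_L = ωL = 46.4 Ω
X_C = 1/(ωC) = 1640 Ω
Branch 1: Z₁ = R = 587 Ω
Branch 2 (series LC): Z₂ = j(X_L − X_C) = −j1600 Ω
Parallel: Z = Z₁Z₂/(Z₁+Z₂), |Z| = 551 Ω, ∠Z = -20.2°
cos φ = cos(-20.2°) = 0.939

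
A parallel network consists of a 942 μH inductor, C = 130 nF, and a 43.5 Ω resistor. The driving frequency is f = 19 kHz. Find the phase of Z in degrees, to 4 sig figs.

-16.08°

ω = 2πf = 119400 rad/s
X_L = ωL = 112.5 Ω
X_C = 1/(ωC) = 64.44 Ω
Parallel: admittances add. Y = 1/R + 1/(jωL) + jωC
Y = (0.02299 + j0.006627) S
|Y| = 0.02392 S → |Z| = 1/|Y| = 41.80 Ω, ∠Z = −∠Y = -16.08°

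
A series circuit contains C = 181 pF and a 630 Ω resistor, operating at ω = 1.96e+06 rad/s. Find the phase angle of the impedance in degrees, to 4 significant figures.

X_C = 1/(ωC) = 2819 Ω
Z = 630.0 − j2819 Ω
|Z| = √(630.0² + 2819²) = 2888 Ω
∠Z = arctan(-2819/630.0) = -77.40°

-77.40°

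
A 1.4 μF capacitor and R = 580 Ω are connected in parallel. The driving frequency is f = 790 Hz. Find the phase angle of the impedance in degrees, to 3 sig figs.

-76.1°

ω = 2πf = 4964 rad/s
X_C = 1/(ωC) = 144 Ω
Parallel: admittances add. Y = 1/R + jωC
Y = (0.00172 + j0.00695) S
|Y| = 0.00716 S → |Z| = 1/|Y| = 140 Ω, ∠Z = −∠Y = -76.1°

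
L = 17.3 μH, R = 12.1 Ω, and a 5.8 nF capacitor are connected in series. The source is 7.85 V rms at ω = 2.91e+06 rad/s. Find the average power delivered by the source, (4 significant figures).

3.303 W

X_L = ωL = 50.34 Ω
X_C = 1/(ωC) = 59.25 Ω
Net reactance X = X_L − X_C = -8.906 Ω
Z = 12.10 − j8.906 Ω
|Z| = √(12.10² + 8.906²) = 15.02 Ω
∠Z = arctan(-8.906/12.10) = -36.35°
I = V/|Z| = 522.5 mA
P = VI cos φ = 7.85 × 0.5225 × cos(-36.35°) = 3.303 W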